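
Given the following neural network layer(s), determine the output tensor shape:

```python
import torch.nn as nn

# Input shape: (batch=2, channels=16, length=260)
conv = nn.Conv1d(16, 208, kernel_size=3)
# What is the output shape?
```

Input: (2, 16, 260) -> Output: (2, 208, 258)

Answer: (2, 208, 258)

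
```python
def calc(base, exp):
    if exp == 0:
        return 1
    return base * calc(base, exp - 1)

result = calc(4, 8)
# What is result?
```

calc(4, 8) = 4 * 4 * 4 * 4 * 4 * 4 * 4 * 4 = 65536

Answer: 65536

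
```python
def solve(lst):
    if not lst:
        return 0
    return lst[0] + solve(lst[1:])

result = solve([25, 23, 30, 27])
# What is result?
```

25 + 23 + 30 + 27 + 0 = 105

Answer: 105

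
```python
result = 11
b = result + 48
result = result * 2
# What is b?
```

Trace:
`result = 11` → result = 11
`b = result + 48` → b = 59
`result = result * 2` → result = 22
So b = 59

Answer: 59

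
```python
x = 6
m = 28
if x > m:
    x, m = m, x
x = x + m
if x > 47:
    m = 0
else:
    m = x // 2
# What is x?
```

Trace:
`x = 6` → x = 6
`m = 28` → m = 28
`if x > m: ...` → x > m is False → no variable changes
`x = x + m` → x = 34
`if x > 47: ...` → x > 47 is False, take else branch → m = 17
So x = 34

Answer: 34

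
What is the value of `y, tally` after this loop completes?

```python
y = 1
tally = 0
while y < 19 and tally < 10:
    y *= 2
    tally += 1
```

Double until >= 19 or 10 iterations
`y, tally` takes the values: (1, 0) → (2, 0) → (2, 1) → (4, 1) → (4, 2) → (8, 2) → (8, 3) → (16, 3) → (16, 4) → (32, 4) → (32, 5)

Answer: 32, 5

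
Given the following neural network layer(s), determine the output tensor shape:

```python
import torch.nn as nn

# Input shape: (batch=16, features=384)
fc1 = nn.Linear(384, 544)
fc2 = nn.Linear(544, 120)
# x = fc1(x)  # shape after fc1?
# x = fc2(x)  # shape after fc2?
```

Input: (16, 384) -> after fc1: (16, 544) -> Output: (16, 120)

Answer: (16, 120)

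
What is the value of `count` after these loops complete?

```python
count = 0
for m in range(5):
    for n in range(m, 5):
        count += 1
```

Upper triangle: 5 + 4 + ... + 1
`count` takes the values: 0 → 1 → 2 → 3 → 4 → 5 → 6 → 7 → 8 → 9 → 10 → 11 → 12 → 13 → 14 → 15

Answer: 15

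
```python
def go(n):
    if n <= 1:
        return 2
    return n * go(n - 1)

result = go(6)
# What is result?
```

go(6) = 6 * 5 * 4 * 3 * 2 * 2 = 1440

Answer: 1440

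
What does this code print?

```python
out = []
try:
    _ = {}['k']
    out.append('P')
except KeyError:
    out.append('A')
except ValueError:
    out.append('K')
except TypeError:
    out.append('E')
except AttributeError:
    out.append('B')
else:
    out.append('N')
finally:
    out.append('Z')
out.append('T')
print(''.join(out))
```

Execution trace: 'A' (except KeyError) → 'Z' (finally) → 'T' (after the try/except). Output: AZT

Answer: AZT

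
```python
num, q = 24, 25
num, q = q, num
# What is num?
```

Trace:
`num, q = 24, 25` → num = 24; q = 25
`num, q = q, num` → num = 25; q = 24
So num = 25

Answer: 25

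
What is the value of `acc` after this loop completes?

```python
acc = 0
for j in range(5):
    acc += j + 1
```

Start at 0, add 1 to 5 = 15
`acc` takes the values: 0 → 1 → 3 → 6 → 10 → 15

Answer: 15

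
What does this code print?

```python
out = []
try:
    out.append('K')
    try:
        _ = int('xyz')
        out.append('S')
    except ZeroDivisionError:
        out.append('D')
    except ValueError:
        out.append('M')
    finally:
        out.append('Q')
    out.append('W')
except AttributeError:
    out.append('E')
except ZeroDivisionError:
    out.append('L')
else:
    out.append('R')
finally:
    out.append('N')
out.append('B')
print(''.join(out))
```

Execution trace: 'K' (try body) → 'M' (inner except ValueError) → 'Q' (inner finally) → 'W' (try body, no exception) → 'R' (else) → 'N' (finally) → 'B' (after the try/except). Output: KMQWRNB

Answer: KMQWRNB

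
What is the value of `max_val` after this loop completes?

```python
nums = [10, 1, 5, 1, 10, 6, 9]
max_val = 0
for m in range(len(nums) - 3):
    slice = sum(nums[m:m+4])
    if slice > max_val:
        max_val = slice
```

Max sum of 4-element window in [10, 1, 5, 1, 10, 6, 9]
`max_val` takes the values: 0 → 17 → 22 → 26

Answer: 26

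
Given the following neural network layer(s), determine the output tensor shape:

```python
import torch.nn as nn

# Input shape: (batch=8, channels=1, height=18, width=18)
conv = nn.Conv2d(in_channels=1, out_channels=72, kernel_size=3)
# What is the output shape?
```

Input: (8, 1, 18, 18) -> Output: (8, 72, 16, 16)

Answer: (8, 72, 16, 16)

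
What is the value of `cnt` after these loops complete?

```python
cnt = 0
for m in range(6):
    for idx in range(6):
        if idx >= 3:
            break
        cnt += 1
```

Inner breaks at 3, outer runs 6 times
`cnt` takes the values: 0 → 1 → 2 → 3 → 4 → 5 → 6 → 7 → 8 → 9 → 10 → 11 → 12 → 13 → 14 → 15 → 16 → 17 → 18

Answer: 18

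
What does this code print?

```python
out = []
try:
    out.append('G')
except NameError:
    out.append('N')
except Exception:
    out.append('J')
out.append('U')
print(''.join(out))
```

Execution trace: 'G' (try body, no exception) → 'U' (after the try/except). Output: GU

Answer: GU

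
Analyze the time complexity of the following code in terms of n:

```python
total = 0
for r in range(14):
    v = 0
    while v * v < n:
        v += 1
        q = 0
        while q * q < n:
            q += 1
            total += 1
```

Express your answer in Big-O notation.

Each loop level contributes: 1 × √n × √n. Multiplying the contributions gives O(n).

Answer: O(n)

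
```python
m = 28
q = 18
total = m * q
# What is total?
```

Trace:
`m = 28` → m = 28
`q = 18` → q = 18
`total = m * q` → total = 504
So total = 504

Answer: 504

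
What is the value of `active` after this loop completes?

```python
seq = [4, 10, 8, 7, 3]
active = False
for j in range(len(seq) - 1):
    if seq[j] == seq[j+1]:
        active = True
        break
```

Check consecutive duplicates in [4, 10, 8, 7, 3]
`active` takes the values: False

Answer: False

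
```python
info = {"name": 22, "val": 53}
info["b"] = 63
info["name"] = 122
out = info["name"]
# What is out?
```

Trace:
`info = {"name": 22, "val": 53}` → info = {'name': 22, 'val': 53}
`info["b"] = 63` → info = {'name': 22, 'val': 53, 'b': 63}
`info["name"] = 122` → info = {'name': 122, 'val': 53, 'b': 63}
`out = info["name"]` → out = 122
So out = 122

Answer: 122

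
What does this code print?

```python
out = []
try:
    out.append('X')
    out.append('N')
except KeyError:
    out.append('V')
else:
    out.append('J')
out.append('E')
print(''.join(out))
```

Execution trace: 'X' (try body) → 'N' (try body, no exception) → 'J' (else) → 'E' (after the try/except). Output: XNJE

Answer: XNJE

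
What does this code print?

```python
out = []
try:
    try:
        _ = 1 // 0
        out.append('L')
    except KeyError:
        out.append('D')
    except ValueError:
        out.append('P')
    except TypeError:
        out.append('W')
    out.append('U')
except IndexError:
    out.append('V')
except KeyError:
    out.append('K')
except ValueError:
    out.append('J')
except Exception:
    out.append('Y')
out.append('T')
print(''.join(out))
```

Execution trace: 'Y' (except Exception) → 'T' (after the try/except). Output: YT

Answer: YT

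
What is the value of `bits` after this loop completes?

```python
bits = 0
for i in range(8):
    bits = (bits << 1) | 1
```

Build 8 consecutive 1-bits: 0b11111111
`bits` takes the values: 0 → 1 → 3 → 7 → 15 → 31 → 63 → 127 → 255

Answer: 255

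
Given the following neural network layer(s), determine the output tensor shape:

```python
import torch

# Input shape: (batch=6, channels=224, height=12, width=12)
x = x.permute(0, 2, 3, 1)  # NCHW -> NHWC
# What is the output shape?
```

Input: (6, 224, 12, 12) -> Output: (6, 12, 12, 224)

Answer: (6, 12, 12, 224)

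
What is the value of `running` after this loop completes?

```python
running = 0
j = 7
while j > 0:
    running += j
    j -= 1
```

Sum 7 down to 1
`running` takes the values: 0 → 7 → 13 → 18 → 22 → 25 → 27 → 28

Answer: 28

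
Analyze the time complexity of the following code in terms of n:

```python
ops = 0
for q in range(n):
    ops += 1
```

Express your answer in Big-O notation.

Each loop level contributes: n. Multiplying the contributions gives O(n).

Answer: O(n)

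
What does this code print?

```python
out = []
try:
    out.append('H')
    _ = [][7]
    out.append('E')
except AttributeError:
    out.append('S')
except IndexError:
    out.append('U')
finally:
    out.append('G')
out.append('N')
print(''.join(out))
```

Execution trace: 'H' (try body) → 'U' (except IndexError) → 'G' (finally) → 'N' (after the try/except). Output: HUGN

Answer: HUGN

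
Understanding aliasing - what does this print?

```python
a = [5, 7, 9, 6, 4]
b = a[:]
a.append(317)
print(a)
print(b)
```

Key concept: slice [:] creates copy.
Step by step:
`a = [5, 7, 9, 6, 4]` → a = [5, 7, 9, 6, 4]
`b = a[:]` → b = [5, 7, 9, 6, 4]
`a.append(317)` → a = [5, 7, 9, 6, 4, 317]
`print(a)` → prints [5, 7, 9, 6, 4, 317]
`print(b)` → prints [5, 7, 9, 6, 4]

Answer:
[5, 7, 9, 6, 4, 317]
[5, 7, 9, 6, 4]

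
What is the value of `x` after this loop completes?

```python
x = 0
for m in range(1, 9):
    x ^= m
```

XOR of 1 to 8
`x` takes the values: 0 → 1 → 3 → 0 → 4 → 1 → 7 → 0 → 8

Answer: 8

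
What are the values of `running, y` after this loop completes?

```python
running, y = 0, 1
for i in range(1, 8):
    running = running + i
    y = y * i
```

Sum and factorial of 1 to 7
`running, y` takes the values: (0, 1) → (1, 1) → (3, 1) → (3, 2) → (6, 2) → (6, 6) → (10, 6) → (10, 24) → (15, 24) → (15, 120) → (21, 120) → (21, 720) → (28, 720) → (28, 5040)

Answer: 28, 5040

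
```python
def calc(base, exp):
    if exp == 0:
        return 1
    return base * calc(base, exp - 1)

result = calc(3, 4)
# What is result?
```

calc(3, 4) = 3 * 3 * 3 * 3 = 81

Answer: 81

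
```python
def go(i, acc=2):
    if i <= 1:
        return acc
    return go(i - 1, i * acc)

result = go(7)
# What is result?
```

Accumulator trace (n, acc): (7, 2) -> (6, 14) -> (5, 84) -> (4, 420) -> (3, 1680) -> (2, 5040) -> (1, 10080) -> return 10080

Answer: 10080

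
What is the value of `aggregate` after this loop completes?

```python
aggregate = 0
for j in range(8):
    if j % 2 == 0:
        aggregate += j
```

Sum of even numbers 0 to 7
`aggregate` takes the values: 0 → 2 → 6 → 12

Answer: 12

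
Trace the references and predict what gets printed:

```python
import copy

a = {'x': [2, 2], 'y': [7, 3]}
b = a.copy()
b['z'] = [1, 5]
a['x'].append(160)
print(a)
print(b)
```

Key concept: shallow copy of dict with mutable values.
Step by step:
`a = {'x': [2, 2], 'y': [7, 3]}` → a = {'x': [2, 2], 'y': [7, 3]}
`b = a.copy()` → b = {'x': [2, 2], 'y': [7, 3]}
`b['z'] = [1, 5]` → b = {'x': [2, 2], 'y': [7, 3], 'z': [1, 5]}
`a['x'].append(160)` → a = {'x': [2, 2, 160], 'y': [7, 3]}; b = {'x': [2, 2, 160], 'y': [7, 3], 'z': [1, 5]}
`print(a)` → prints {'x': [2, 2, 160], 'y': [7, 3]}
`print(b)` → prints {'x': [2, 2, 160], 'y': [7, 3], 'z': [1, 5]}

Answer:
{'x': [2, 2, 160], 'y': [7, 3]}
{'x': [2, 2, 160], 'y': [7, 3], 'z': [1, 5]}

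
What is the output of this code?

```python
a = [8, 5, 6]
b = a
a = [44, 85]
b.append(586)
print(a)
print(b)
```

Key concept: rebinding vs mutation: a is rebound to a new list, b still points at the original.
Step by step:
`a = [8, 5, 6]` → a = [8, 5, 6]
`b = a` → b = [8, 5, 6] (same object as a)
`a = [44, 85]` → a = [44, 85]
`b.append(586)` → b = [8, 5, 6, 586]
`print(a)` → prints [44, 85]
`print(b)` → prints [8, 5, 6, 586]

Answer:
[44, 85]
[8, 5, 6, 586]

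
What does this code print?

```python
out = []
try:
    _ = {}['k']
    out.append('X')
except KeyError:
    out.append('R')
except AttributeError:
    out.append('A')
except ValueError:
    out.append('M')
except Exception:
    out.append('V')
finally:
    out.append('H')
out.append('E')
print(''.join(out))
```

Execution trace: 'R' (except KeyError) → 'H' (finally) → 'E' (after the try/except). Output: RHE

Answer: RHE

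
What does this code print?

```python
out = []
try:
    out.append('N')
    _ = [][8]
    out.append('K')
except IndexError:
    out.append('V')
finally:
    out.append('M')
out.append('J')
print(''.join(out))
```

Execution trace: 'N' (try body) → 'V' (except IndexError) → 'M' (finally) → 'J' (after the try/except). Output: NVMJ

Answer: NVMJ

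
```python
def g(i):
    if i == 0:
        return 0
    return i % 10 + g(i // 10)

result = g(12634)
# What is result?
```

Sum of digits of 12634: 4 + 3 + 6 + 2 + 1 = 16

Answer: 16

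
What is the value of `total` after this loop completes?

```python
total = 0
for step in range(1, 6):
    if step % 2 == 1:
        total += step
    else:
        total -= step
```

Add odd, subtract even
`total` takes the values: 0 → 1 → -1 → 2 → -2 → 3

Answer: 3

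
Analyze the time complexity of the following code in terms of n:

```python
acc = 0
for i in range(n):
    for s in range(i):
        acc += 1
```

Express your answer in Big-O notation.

Each loop level contributes: n × n. Multiplying the contributions gives O(n^2).

Answer: O(n^2)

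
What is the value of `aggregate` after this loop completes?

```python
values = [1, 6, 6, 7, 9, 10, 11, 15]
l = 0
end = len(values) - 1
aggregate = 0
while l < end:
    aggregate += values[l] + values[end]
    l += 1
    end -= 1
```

Sum of pairs from ends
`aggregate` takes the values: 0 → 16 → 33 → 49 → 65

Answer: 65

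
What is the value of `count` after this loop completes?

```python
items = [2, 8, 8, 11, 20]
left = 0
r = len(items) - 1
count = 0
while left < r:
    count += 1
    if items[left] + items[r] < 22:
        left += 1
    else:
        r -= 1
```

Steps to find pair summing to 22
`count` takes the values: 0 → 1 → 2 → 3 → 4

Answer: 4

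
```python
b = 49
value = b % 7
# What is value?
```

Trace:
`b = 49` → b = 49
`value = b % 7` → value = 0
So value = 0

Answer: 0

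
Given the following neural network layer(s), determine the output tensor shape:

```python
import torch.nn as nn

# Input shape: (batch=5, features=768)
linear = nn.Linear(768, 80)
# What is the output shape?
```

Input: (5, 768) -> Output: (5, 80)

Answer: (5, 80)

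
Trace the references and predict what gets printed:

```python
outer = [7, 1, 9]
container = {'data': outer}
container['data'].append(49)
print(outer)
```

Key concept: dict holds reference to list.
Step by step:
`outer = [7, 1, 9]` → outer = [7, 1, 9]
`container = {'data': outer}` → container = {'data': [7, 1, 9]}
`container['data'].append(49)` → outer = [7, 1, 9, 49]; container = {'data': [7, 1, 9, 49]}
`print(outer)` → prints [7, 1, 9, 49]

Answer: [7, 1, 9, 49]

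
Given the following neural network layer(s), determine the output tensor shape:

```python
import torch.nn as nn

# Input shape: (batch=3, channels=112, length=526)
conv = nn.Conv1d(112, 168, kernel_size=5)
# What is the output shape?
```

Input: (3, 112, 526) -> Output: (3, 168, 522)

Answer: (3, 168, 522)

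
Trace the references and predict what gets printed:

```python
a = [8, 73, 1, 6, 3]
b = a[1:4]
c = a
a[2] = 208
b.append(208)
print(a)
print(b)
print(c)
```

Key concept: slice vs alias.
Step by step:
`a = [8, 73, 1, 6, 3]` → a = [8, 73, 1, 6, 3]
`b = a[1:4]` → b = [73, 1, 6]
`c = a` → c = [8, 73, 1, 6, 3] (same object as a)
`a[2] = 208` → a = [8, 73, 208, 6, 3] (same object as c); c = [8, 73, 208, 6, 3] (same object as a)
`b.append(208)` → b = [73, 1, 6, 208]
`print(a)` → prints [8, 73, 208, 6, 3]
`print(b)` → prints [73, 1, 6, 208]
`print(c)` → prints [8, 73, 208, 6, 3]

Answer:
[8, 73, 208, 6, 3]
[73, 1, 6, 208]
[8, 73, 208, 6, 3]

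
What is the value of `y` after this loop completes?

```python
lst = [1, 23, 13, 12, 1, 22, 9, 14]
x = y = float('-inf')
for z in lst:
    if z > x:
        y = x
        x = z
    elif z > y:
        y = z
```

Second largest (with repeats) in [1, 23, 13, 12, 1, 22, 9, 14]
`y` takes the values: -inf → 1 → 13 → 22

Answer: 22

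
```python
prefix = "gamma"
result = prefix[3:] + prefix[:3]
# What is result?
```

Trace:
`prefix = "gamma"` → prefix = 'gamma'
`result = prefix[3:] + prefix[:3]` → result = 'magam'
So result = 'magam'

Answer: 'magam'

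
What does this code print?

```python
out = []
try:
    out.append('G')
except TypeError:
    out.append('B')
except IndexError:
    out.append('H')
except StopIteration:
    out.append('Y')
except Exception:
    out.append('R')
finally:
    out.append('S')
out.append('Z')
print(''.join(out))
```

Execution trace: 'G' (try body, no exception) → 'S' (finally) → 'Z' (after the try/except). Output: GSZ

Answer: GSZ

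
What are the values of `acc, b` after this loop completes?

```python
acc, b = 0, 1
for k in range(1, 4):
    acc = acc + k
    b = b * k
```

Sum and factorial of 1 to 3
`acc, b` takes the values: (0, 1) → (1, 1) → (3, 1) → (3, 2) → (6, 2) → (6, 6)

Answer: 6, 6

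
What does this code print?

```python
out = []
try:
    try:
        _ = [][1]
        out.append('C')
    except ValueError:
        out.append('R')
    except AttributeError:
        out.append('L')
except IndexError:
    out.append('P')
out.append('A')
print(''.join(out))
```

Execution trace: 'P' (outer except IndexError) → 'A' (after the try/except). Output: PA

Answer: PA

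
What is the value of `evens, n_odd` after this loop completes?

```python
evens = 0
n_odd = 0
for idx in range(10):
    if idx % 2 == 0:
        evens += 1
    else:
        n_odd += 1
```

Count evens and odds in range(10)
`evens, n_odd` takes the values: (0, 0) → (1, 0) → (1, 1) → (2, 1) → (2, 2) → (3, 2) → (3, 3) → (4, 3) → (4, 4) → (5, 4) → (5, 5)

Answer: 5, 5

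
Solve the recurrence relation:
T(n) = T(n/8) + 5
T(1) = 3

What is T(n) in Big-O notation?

Each step divides n by 8 and adds 5. After log_8(n) steps we reach T(1)=3. So T(n) = 5·log_8(n) + 3 = O(log n).

Answer: O(log n)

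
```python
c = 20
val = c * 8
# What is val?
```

Trace:
`c = 20` → c = 20
`val = c * 8` → val = 160
So val = 160

Answer: 160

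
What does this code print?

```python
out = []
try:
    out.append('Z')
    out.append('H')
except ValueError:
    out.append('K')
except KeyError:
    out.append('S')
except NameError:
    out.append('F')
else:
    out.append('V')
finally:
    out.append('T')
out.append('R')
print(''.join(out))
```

Execution trace: 'Z' (try body) → 'H' (try body, no exception) → 'V' (else) → 'T' (finally) → 'R' (after the try/except). Output: ZHVTR

Answer: ZHVTR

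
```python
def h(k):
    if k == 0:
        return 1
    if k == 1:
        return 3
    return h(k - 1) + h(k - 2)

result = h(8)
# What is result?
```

Build up from base cases: h(0)=1, h(1)=3, h(2)=4, h(3)=7, h(4)=11, h(5)=18, h(6)=29, ..., h(8)=76

Answer: 76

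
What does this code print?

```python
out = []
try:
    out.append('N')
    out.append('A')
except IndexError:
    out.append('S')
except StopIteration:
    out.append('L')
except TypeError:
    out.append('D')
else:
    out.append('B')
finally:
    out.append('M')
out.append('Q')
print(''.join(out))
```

Execution trace: 'N' (try body) → 'A' (try body, no exception) → 'B' (else) → 'M' (finally) → 'Q' (after the try/except). Output: NABMQ

Answer: NABMQ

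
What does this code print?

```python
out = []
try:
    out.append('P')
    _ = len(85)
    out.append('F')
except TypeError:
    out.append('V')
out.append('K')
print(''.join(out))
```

Execution trace: 'P' (try body) → 'V' (except TypeError) → 'K' (after the try/except). Output: PVK

Answer: PVK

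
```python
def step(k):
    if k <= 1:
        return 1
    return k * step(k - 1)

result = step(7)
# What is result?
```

step(7) = 7 * 6 * 5 * 4 * 3 * 2 * 1 = 5040

Answer: 5040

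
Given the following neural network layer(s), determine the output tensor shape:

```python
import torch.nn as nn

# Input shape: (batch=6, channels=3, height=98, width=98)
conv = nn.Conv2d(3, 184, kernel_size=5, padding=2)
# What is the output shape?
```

Input: (6, 3, 98, 98) -> Output: (6, 184, 98, 98)

Answer: (6, 184, 98, 98)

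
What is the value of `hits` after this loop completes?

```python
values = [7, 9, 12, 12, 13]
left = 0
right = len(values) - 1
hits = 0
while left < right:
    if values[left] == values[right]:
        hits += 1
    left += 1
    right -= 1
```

Count matching pairs from ends
`hits` takes the values: 0

Answer: 0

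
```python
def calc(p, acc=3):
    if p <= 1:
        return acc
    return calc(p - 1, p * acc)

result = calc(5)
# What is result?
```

Accumulator trace (n, acc): (5, 3) -> (4, 15) -> (3, 60) -> (2, 180) -> (1, 360) -> return 360

Answer: 360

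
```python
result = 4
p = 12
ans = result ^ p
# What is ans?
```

Trace:
`result = 4` → result = 4
`p = 12` → p = 12
`ans = result ^ p` → ans = 8
So ans = 8

Answer: 8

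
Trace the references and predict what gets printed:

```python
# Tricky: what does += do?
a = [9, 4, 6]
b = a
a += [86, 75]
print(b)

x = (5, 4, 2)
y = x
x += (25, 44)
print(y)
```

Key concept: += behavior differs for mutable vs immutable.
Step by step:
`a = [9, 4, 6]` → a = [9, 4, 6]
`b = a` → b = [9, 4, 6] (same object as a)
`a += [86, 75]` → a = [9, 4, 6, 86, 75] (same object as b); b = [9, 4, 6, 86, 75] (same object as a)
`print(b)` → prints [9, 4, 6, 86, 75]
`x = (5, 4, 2)` → x = (5, 4, 2)
`y = x` → y = (5, 4, 2)
`x += (25, 44)` → x = (5, 4, 2, 25, 44)
`print(y)` → prints (5, 4, 2)

Answer:
[9, 4, 6, 86, 75]
(5, 4, 2)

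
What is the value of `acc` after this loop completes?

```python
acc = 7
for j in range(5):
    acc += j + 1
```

Start at 7, add 1 to 5 = 22
`acc` takes the values: 7 → 8 → 10 → 13 → 17 → 22

Answer: 22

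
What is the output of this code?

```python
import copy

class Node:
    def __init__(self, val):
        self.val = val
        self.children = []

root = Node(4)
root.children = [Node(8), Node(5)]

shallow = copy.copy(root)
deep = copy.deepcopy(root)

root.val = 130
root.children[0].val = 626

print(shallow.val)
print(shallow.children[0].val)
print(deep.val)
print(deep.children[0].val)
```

Key concept: deep copy with custom objects.
Step by step:
`root = Node(4)` → root = Node(val=4, children=[])
`root.children = [Node(8), Node(5)]` → root = Node(val=4, children=[Node(val=8, children=[]), Node(val=5, children=[])])
`shallow = copy.copy(root)` → shallow = Node(val=4, children=[Node(val=8, children=[]), Node(val=5, children=[])])
`deep = copy.deepcopy(root)` → deep = Node(val=4, children=[Node(val=8, children=[]), Node(val=5, children=[])])
`root.val = 130` → root = Node(val=130, children=[Node(val=8, children=[]), Node(val=5, children=[])])
`root.children[0].val = 626` → root = Node(val=130, children=[Node(val=626, children=[]), Node(val=5, children=[])]); shallow = Node(val=4, children=[Node(val=626, children=[]), Node(val=5, children=[])])
`print(shallow.val)` → prints 4
`print(shallow.children[0].val)` → prints 626
`print(deep.val)` → prints 4
`print(deep.children[0].val)` → prints 8

Answer:
4
626
4
8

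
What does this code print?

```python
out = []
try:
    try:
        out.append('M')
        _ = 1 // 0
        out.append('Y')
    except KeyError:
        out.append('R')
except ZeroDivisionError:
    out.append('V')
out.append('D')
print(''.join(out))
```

Execution trace: 'M' (try body) → 'V' (outer except ZeroDivisionError) → 'D' (after the try/except). Output: MVD

Answer: MVD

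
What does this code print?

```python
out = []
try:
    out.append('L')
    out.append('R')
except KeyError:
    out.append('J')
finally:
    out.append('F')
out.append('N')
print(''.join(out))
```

Execution trace: 'L' (try body) → 'R' (try body, no exception) → 'F' (finally) → 'N' (after the try/except). Output: LRFN

Answer: LRFN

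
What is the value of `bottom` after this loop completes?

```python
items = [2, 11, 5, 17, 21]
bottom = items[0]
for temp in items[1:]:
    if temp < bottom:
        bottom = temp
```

Minimum of [2, 11, 5, 17, 21]
`bottom` takes the values: 2

Answer: 2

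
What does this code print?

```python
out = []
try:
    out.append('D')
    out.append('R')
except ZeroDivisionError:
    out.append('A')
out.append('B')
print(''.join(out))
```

Execution trace: 'D' (try body) → 'R' (try body, no exception) → 'B' (after the try/except). Output: DRB

Answer: DRB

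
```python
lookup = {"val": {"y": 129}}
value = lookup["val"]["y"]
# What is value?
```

Trace:
`lookup = {"val": {"y": 129}}` → lookup = {'val': {'y': 129}}
`value = lookup["val"]["y"]` → value = 129
So value = 129

Answer: 129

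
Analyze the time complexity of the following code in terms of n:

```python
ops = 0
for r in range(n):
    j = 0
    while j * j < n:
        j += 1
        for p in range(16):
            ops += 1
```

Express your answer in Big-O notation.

Each loop level contributes: n × √n × 1. Multiplying the contributions gives O(n√n).

Answer: O(n√n)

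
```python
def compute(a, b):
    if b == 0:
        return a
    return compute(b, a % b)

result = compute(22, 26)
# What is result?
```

compute(22, 26) -> compute(26, 22) -> compute(22, 4) -> compute(4, 2) -> compute(2, 0) -> 2

Answer: 2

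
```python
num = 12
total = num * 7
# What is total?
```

Trace:
`num = 12` → num = 12
`total = num * 7` → total = 84
So total = 84

Answer: 84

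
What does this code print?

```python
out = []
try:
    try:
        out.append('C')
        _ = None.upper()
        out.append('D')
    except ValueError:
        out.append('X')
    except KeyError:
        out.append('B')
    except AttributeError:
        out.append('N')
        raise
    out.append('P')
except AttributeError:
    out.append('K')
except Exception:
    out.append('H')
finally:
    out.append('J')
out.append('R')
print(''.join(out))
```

Execution trace: 'C' (inner try body) → 'N' (inner except AttributeError) → 'K' (except AttributeError) → 'J' (finally) → 'R' (after the try/except). Output: CNKJR

Answer: CNKJR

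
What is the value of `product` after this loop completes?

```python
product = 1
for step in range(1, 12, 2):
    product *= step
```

Product of 1, 3, 5, ... up to 11
`product` takes the values: 1 → 3 → 15 → 105 → 945 → 10395

Answer: 10395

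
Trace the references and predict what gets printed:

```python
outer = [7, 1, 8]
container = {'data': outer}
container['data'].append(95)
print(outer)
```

Key concept: dict holds reference to list.
Step by step:
`outer = [7, 1, 8]` → outer = [7, 1, 8]
`container = {'data': outer}` → container = {'data': [7, 1, 8]}
`container['data'].append(95)` → outer = [7, 1, 8, 95]; container = {'data': [7, 1, 8, 95]}
`print(outer)` → prints [7, 1, 8, 95]

Answer: [7, 1, 8, 95]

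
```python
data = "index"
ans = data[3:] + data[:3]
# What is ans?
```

Trace:
`data = "index"` → data = 'index'
`ans = data[3:] + data[:3]` → ans = 'exind'
So ans = 'exind'

Answer: 'exind'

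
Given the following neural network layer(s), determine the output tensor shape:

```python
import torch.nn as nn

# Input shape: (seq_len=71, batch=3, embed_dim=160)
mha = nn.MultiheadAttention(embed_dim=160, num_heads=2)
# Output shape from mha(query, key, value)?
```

Input: (71, 3, 160) -> Output: (71, 3, 160)

Answer: (71, 3, 160)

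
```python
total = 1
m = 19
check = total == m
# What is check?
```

Trace:
`total = 1` → total = 1
`m = 19` → m = 19
`check = total == m` → check = False
So check = False

Answer: False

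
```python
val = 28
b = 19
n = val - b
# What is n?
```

Trace:
`val = 28` → val = 28
`b = 19` → b = 19
`n = val - b` → n = 9
So n = 9

Answer: 9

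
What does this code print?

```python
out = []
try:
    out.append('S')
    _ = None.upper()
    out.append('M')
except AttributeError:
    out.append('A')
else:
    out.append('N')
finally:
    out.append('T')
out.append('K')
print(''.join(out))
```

Execution trace: 'S' (try body) → 'A' (except AttributeError) → 'T' (finally) → 'K' (after the try/except). Output: SATK

Answer: SATK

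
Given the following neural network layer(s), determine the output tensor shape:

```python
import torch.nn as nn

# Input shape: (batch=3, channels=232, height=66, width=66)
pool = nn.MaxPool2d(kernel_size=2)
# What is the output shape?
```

Input: (3, 232, 66, 66) -> Output: (3, 232, 33, 33)

Answer: (3, 232, 33, 33)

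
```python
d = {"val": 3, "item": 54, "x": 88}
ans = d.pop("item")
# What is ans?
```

Trace:
`d = {"val": 3, "item": 54, "x": 88}` → d = {'val': 3, 'item': 54, 'x': 88}
`ans = d.pop("item")` → d = {'val': 3, 'x': 88}; ans = 54
So ans = 54

Answer: 54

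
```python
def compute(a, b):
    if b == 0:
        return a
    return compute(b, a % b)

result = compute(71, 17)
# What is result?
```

compute(71, 17) -> compute(17, 3) -> compute(3, 2) -> compute(2, 1) -> compute(1, 0) -> 1

Answer: 1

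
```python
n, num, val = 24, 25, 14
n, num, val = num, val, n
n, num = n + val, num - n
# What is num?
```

Trace:
`n, num, val = 24, 25, 14` → n = 24; num = 25; val = 14
`n, num, val = num, val, n` → n = 25; num = 14; val = 24
`n, num = n + val, num - n` → n = 49; num = -11
So num = -11

Answer: -11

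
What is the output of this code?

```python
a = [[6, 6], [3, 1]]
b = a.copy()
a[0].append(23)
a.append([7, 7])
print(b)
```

Key concept: shallow copy with nested lists.
Step by step:
`a = [[6, 6], [3, 1]]` → a = [[6, 6], [3, 1]]
`b = a.copy()` → b = [[6, 6], [3, 1]]
`a[0].append(23)` → a = [[6, 6, 23], [3, 1]]; b = [[6, 6, 23], [3, 1]]
`a.append([7, 7])` → a = [[6, 6, 23], [3, 1], [7, 7]]
`print(b)` → prints [[6, 6, 23], [3, 1]]

Answer: [[6, 6, 23], [3, 1]]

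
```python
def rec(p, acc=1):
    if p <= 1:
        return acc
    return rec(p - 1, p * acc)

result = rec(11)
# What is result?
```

Accumulator trace (n, acc): (11, 1) -> (10, 11) -> (9, 110) -> (8, 990) -> (7, 7920) -> (6, 55440) -> (5, 332640) -> (4, 1663200) -> (3, 6652800) -> (2, 19958400) -> (1, 39916800) -> return 39916800

Answer: 39916800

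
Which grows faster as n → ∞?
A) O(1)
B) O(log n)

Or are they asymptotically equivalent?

O(1) vs O(log n): Higher order terms dominate.

Answer: B) O(log n) grows faster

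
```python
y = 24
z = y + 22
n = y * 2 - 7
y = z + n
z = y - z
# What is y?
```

Trace:
`y = 24` → y = 24
`z = y + 22` → z = 46
`n = y * 2 - 7` → n = 41
`y = z + n` → y = 87
`z = y - z` → z = 41
So y = 87

Answer: 87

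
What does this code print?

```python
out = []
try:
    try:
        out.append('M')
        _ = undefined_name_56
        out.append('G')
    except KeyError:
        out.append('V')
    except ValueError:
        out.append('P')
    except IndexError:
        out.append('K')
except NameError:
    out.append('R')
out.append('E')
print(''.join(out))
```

Execution trace: 'M' (try body) → 'R' (outer except NameError) → 'E' (after the try/except). Output: MRE

Answer: MRE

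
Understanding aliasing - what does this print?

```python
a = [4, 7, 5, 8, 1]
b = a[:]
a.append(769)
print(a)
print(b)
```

Key concept: slice [:] creates copy.
Step by step:
`a = [4, 7, 5, 8, 1]` → a = [4, 7, 5, 8, 1]
`b = a[:]` → b = [4, 7, 5, 8, 1]
`a.append(769)` → a = [4, 7, 5, 8, 1, 769]
`print(a)` → prints [4, 7, 5, 8, 1, 769]
`print(b)` → prints [4, 7, 5, 8, 1]

Answer:
[4, 7, 5, 8, 1, 769]
[4, 7, 5, 8, 1]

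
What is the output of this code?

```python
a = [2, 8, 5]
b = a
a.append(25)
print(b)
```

Key concept: basic list aliasing.
Step by step:
`a = [2, 8, 5]` → a = [2, 8, 5]
`b = a` → b = [2, 8, 5] (same object as a)
`a.append(25)` → a = [2, 8, 5, 25] (same object as b); b = [2, 8, 5, 25] (same object as a)
`print(b)` → prints [2, 8, 5, 25]

Answer: [2, 8, 5, 25]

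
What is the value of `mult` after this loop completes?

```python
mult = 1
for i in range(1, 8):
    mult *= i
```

7! = 5040
`mult` takes the values: 1 → 2 → 6 → 24 → 120 → 720 → 5040

Answer: 5040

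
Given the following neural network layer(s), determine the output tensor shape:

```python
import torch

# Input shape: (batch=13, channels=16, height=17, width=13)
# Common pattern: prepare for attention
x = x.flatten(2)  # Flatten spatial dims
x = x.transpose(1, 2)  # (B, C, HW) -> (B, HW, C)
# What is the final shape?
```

Input: (13, 16, 17, 13) -> after flatten(2): (13, 16, 221) -> Output: (13, 221, 16)

Answer: (13, 221, 16)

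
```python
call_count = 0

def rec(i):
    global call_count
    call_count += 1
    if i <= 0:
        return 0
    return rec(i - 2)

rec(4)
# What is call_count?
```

Linear recursion stepping by 2: 3 calls from i=4 down to ≤0.

Answer: 3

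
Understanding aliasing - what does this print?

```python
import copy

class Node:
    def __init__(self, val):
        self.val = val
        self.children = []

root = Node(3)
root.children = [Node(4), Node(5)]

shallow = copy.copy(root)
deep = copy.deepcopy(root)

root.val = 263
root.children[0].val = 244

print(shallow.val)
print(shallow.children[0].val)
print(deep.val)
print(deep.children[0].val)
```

Key concept: deep copy with custom objects.
Step by step:
`root = Node(3)` → root = Node(val=3, children=[])
`root.children = [Node(4), Node(5)]` → root = Node(val=3, children=[Node(val=4, children=[]), Node(val=5, children=[])])
`shallow = copy.copy(root)` → shallow = Node(val=3, children=[Node(val=4, children=[]), Node(val=5, children=[])])
`deep = copy.deepcopy(root)` → deep = Node(val=3, children=[Node(val=4, children=[]), Node(val=5, children=[])])
`root.val = 263` → root = Node(val=263, children=[Node(val=4, children=[]), Node(val=5, children=[])])
`root.children[0].val = 244` → root = Node(val=263, children=[Node(val=244, children=[]), Node(val=5, children=[])]); shallow = Node(val=3, children=[Node(val=244, children=[]), Node(val=5, children=[])])
`print(shallow.val)` → prints 3
`print(shallow.children[0].val)` → prints 244
`print(deep.val)` → prints 3
`print(deep.children[0].val)` → prints 4

Answer:
3
244
3
4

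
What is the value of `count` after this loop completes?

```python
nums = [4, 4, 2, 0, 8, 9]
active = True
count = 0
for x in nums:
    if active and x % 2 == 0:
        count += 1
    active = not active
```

Count even values at even positions
`count` takes the values: 0 → 1 → 2 → 3

Answer: 3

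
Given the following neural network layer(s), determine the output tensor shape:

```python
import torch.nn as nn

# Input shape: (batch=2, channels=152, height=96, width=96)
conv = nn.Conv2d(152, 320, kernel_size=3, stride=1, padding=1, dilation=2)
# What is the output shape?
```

Input: (2, 152, 96, 96) -> Output: (2, 320, 94, 94)

Answer: (2, 320, 94, 94)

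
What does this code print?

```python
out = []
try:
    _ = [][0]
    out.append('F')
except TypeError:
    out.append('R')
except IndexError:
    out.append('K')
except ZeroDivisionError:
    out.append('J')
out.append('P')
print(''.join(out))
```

Execution trace: 'K' (except IndexError) → 'P' (after the try/except). Output: KP

Answer: KP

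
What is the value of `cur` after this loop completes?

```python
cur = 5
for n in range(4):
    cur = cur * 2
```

Multiply by 2, 4 times: 5 * 2^4 = 80
`cur` takes the values: 5 → 10 → 20 → 40 → 80

Answer: 80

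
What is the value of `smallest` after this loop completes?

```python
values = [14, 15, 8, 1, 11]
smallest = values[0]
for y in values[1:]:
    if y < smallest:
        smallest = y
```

Minimum of [14, 15, 8, 1, 11]
`smallest` takes the values: 14 → 8 → 1

Answer: 1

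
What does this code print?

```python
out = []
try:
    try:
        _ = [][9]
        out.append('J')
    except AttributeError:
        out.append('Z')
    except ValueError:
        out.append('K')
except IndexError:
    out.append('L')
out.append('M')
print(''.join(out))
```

Execution trace: 'L' (outer except IndexError) → 'M' (after the try/except). Output: LM

Answer: LM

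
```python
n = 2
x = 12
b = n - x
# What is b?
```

Trace:
`n = 2` → n = 2
`x = 12` → x = 12
`b = n - x` → b = -10
So b = -10

Answer: -10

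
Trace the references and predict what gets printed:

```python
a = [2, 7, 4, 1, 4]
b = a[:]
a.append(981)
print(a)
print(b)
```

Key concept: slice [:] creates copy.
Step by step:
`a = [2, 7, 4, 1, 4]` → a = [2, 7, 4, 1, 4]
`b = a[:]` → b = [2, 7, 4, 1, 4]
`a.append(981)` → a = [2, 7, 4, 1, 4, 981]
`print(a)` → prints [2, 7, 4, 1, 4, 981]
`print(b)` → prints [2, 7, 4, 1, 4]

Answer:
[2, 7, 4, 1, 4, 981]
[2, 7, 4, 1, 4]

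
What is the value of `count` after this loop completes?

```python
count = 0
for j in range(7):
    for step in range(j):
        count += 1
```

Triangle number: 0+1+2+...+6
`count` takes the values: 0 → 1 → 2 → 3 → 4 → 5 → 6 → 7 → 8 → 9 → 10 → 11 → 12 → 13 → 14 → 15 → 16 → 17 → 18 → 19 → 20 → 21

Answer: 21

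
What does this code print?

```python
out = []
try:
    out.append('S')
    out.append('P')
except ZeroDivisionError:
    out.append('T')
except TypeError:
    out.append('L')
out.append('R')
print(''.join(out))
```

Execution trace: 'S' (try body) → 'P' (try body, no exception) → 'R' (after the try/except). Output: SPR

Answer: SPR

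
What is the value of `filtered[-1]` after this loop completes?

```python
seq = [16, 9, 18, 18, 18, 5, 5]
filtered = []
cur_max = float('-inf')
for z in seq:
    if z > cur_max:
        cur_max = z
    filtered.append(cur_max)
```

Running max ends at 18
`filtered` takes the values: [] → [16] → [16, 16] → [16, 16, 18] → [16, 16, 18, 18] → [16, 16, 18, 18, 18] → [16, 16, 18, 18, 18, 18] → [16, 16, 18, 18, 18, 18, 18]
So `filtered[-1]` = 18

Answer: 18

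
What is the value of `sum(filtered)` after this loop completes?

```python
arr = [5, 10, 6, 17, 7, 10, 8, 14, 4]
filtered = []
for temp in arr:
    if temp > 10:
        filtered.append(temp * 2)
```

Sum of doubled values > 10
`filtered` takes the values: [] → [34] → [34, 28]
So `sum(filtered)` = 62

Answer: 62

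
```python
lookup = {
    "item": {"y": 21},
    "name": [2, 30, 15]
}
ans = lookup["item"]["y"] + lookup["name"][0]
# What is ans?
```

Trace:
`lookup = { ...` → lookup = {'item': {'y': 21}, 'name': [2, 30, 15]}
`ans = lookup["item"]["y"] + lookup["name"][0]` → ans = 23
So ans = 23

Answer: 23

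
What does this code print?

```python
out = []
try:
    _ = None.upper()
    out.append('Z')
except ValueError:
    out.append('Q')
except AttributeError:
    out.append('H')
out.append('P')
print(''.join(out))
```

Execution trace: 'H' (except AttributeError) → 'P' (after the try/except). Output: HP

Answer: HP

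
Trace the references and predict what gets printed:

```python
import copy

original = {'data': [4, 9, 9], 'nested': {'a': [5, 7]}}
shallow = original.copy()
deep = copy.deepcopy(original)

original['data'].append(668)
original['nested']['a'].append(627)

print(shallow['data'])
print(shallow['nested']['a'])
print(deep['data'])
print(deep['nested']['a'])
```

Key concept: comparing shallow vs deep copy.
Step by step:
`original = {'data': [4, 9, 9], 'nested': {'a': [5, 7]}}` → original = {'data': [4, 9, 9], 'nested': {'a': [5, 7]}}
`shallow = original.copy()` → shallow = {'data': [4, 9, 9], 'nested': {'a': [5, 7]}}
`deep = copy.deepcopy(original)` → deep = {'data': [4, 9, 9], 'nested': {'a': [5, 7]}}
`original['data'].append(668)` → original = {'data': [4, 9, 9, 668], 'nested': {'a': [5, 7]}}; shallow = {'data': [4, 9, 9, 668], 'nested': {'a': [5, 7]}}
`original['nested']['a'].append(627)` → original = {'data': [4, 9, 9, 668], 'nested': {'a': [5, 7, 627]}}; shallow = {'data': [4, 9, 9, 668], 'nested': {'a': [5, 7, 627]}}
`print(shallow['data'])` → prints [4, 9, 9, 668]
`print(shallow['nested']['a'])` → prints [5, 7, 627]
`print(deep['data'])` → prints [4, 9, 9]
`print(deep['nested']['a'])` → prints [5, 7]

Answer:
[4, 9, 9, 668]
[5, 7, 627]
[4, 9, 9]
[5, 7]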